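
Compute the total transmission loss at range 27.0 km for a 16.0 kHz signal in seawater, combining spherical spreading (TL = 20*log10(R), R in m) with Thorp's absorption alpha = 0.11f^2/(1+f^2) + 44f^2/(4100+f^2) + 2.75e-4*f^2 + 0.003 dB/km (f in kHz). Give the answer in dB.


Step 1 (Thorp): alpha = 0.11*256.0/(1+256.0) + 44*256.0/(4100+256.0) + 2.75e-4*256.0 + 0.003 = 2.7688 dB/km
Step 2: TL_spread = 20*log10(27000) = 88.63 dB
Step 3: TL_abs = alpha*R = 2.7688 * 27.0 = 74.76 dB
Step 4: TL_total = 88.63 + 74.76 = 163.39

163.39 dB


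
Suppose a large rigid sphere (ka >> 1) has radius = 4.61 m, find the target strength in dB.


7.25 dB


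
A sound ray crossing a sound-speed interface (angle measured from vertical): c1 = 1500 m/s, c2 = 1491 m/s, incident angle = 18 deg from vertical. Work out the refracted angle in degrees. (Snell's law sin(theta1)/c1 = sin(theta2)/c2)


sin(theta2) = (c2/c1)*sin(theta1) = (1491/1500)*sin(18 deg) = 0.30716
theta2 = arcsin(0.30716) = 17.89

17.89 deg


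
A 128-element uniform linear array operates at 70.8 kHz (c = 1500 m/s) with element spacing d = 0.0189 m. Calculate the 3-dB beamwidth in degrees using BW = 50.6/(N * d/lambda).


Step 1: lambda = 1500/70800 = 0.02119 m
Step 2: d/lambda = 0.0189/0.02119 = 0.8919
Step 3: BW = 50.6/(N * d/lambda) = 50.6/(128 * 0.8919) = 0.44

0.44 deg


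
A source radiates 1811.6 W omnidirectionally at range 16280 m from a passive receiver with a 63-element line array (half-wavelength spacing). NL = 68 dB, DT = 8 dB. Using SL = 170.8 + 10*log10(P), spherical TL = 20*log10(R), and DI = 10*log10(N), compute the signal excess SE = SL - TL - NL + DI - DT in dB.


Step 1: SL = 170.8 + 10*log10(1811.6) = 203.38 dB
Step 2: TL = 20*log10(16280) = 84.23 dB
Step 3: DI = 10*log10(63) = 17.99 dB
Step 4: SE = SL - TL - NL + DI - DT = 203.38 - 84.23 - 68 + 17.99 - 8 = 61.14

61.14 dB


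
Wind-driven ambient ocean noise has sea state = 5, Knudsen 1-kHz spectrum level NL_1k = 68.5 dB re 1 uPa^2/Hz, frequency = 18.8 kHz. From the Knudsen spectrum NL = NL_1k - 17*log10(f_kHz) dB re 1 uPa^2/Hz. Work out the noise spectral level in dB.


NL = NL_1k - 17*log10(f_kHz) = 68.5 - 17*log10(18.8) = 68.5 - (21.66) = 46.84

46.84 dB


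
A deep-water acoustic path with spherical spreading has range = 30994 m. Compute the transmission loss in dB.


89.83 dB


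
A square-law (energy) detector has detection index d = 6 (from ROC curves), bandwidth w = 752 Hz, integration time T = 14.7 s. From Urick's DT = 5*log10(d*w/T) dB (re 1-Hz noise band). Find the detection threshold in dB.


DT = 5*log10(d*w/T) = 5*log10(6 * 752 / 14.7) = 5*log10(306.94) = 12.44

12.44 dB


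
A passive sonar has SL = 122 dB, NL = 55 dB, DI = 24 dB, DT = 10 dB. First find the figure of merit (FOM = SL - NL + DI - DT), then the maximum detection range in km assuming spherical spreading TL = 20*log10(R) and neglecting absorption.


Step 1: FOM = SL - NL + DI - DT = 122 - 55 + 24 - 10 = 81 dB
Step 2: at max range FOM = TL = 20*log10(R), so R = 10^(81/20) = 11220.18 m = 11.22 km

11.22 km


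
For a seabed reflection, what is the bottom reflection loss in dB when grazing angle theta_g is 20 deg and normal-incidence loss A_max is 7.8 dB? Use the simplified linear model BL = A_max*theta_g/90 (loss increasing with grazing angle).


BL = A_max * theta_g / 90 = 7.8 * 20 / 90 = 1.73

1.73 dB


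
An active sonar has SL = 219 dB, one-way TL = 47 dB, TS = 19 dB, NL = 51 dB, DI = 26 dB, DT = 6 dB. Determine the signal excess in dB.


SE = SL - 2*TL + TS - NL + DI - DT = 219 - 2*47 + (19) - 51 + 26 - 6 = 113

113 dB


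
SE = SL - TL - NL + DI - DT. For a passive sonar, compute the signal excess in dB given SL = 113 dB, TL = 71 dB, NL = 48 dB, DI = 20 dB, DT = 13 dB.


SE = SL - TL - NL + DI - DT = 113 - 71 - 48 + 20 - 13 = 1

1 dB


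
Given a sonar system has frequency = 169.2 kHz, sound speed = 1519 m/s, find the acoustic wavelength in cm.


lambda = c/f = 1519 / 169200 = 0.009 m = 0.9 cm

0.9 cm


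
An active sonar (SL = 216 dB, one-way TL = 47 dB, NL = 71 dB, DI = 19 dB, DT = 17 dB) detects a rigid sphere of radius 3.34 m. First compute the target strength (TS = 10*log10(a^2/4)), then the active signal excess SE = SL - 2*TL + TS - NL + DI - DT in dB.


Step 1: TS = 10*log10(3.34^2/4) = 4.45 dB
Step 2: SE = SL - 2*TL + TS - NL + DI - DT = 216 - 2*47 + (4.45) - 71 + 19 - 17 = 57.45

57.45 dB


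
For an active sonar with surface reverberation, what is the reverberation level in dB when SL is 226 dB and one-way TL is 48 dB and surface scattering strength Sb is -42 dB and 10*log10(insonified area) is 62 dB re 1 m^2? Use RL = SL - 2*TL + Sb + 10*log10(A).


RL = SL - 2*TL + Sb + 10*log10(A) = 226 - 2*48 + (-42) + 62 = 150

150 dB


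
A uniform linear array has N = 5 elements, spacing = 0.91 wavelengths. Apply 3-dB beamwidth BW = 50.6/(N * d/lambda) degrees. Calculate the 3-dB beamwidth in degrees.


11.12 deg


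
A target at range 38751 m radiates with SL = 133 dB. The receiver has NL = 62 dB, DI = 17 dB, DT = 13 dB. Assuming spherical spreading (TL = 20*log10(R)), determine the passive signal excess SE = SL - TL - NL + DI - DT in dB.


Step 1: TL = 20*log10(38751) = 91.77 dB
Step 2: SE = 133 - 91.77 - 62 + 17 - 13 = -16.77

-16.77 dB


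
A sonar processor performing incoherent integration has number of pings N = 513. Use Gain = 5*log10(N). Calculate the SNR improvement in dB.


Gain = 5*log10(513) = 13.55

13.55 dB


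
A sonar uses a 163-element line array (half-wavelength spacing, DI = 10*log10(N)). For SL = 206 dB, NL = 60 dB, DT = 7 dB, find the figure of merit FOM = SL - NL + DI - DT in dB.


Step 1: DI = 10*log10(163) = 22.12 dB
Step 2: FOM = SL - NL + DI - DT = 206 - 60 + 22.12 - 7 = 161.12

161.12 dB


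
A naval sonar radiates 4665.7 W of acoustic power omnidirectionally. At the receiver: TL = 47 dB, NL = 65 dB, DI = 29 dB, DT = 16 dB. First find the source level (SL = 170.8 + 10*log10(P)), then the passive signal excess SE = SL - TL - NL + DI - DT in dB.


Step 1: SL = 170.8 + 10*log10(4665.7) = 207.49 dB
Step 2: SE = SL - TL - NL + DI - DT = 207.49 - 47 - 65 + 29 - 16 = 108.49

108.49 dB


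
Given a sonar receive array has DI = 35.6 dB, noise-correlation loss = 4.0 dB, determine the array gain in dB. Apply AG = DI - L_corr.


AG = DI - L_corr = 35.6 - 4.0 = 31.6

31.6 dB


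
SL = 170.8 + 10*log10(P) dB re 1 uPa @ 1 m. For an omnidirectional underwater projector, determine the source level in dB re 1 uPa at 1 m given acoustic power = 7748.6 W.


209.69 dB


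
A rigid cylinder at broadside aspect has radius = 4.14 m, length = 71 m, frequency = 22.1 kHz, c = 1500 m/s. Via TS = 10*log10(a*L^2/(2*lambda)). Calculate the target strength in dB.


lambda = 1500/22100 = 0.06787 m
TS = 10*log10(4.14*71^2/(2*0.06787)) = 51.87

51.87 dB


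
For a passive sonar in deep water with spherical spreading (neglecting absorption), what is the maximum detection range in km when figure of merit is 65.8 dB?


At max range FOM = TL, so 20*log10(R) = 65.8
R = 10^(65.8/20) = 1949.84 m = 1.95 km

1.95 km


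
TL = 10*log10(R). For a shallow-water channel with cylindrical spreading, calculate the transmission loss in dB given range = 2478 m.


TL = 10*log10(2478) = 33.94

33.94 dB


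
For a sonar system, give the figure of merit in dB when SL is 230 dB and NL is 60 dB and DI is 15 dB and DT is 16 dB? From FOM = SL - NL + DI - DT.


FOM = SL - NL + DI - DT = 230 - 60 + 15 - 16 = 169

169 dB


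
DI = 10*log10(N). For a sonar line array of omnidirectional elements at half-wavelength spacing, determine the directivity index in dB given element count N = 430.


DI = 10*log10(430) = 26.33

26.33 dB


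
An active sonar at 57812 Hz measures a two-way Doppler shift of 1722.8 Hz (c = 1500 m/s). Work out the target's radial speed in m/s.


From fd = 2*f*v/c, v = c*fd/(2*f) = 1500 * 1722.8 / (2*57812) = 22.35

22.35 m/s


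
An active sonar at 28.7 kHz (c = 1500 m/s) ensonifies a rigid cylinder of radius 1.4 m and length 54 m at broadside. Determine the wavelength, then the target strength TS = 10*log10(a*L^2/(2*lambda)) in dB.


Step 1: lambda = c/f = 1500/28700 = 0.05226 m
Step 2: TS = 10*log10(a*L^2/(2*lambda)) = 10*log10(1.4*54^2/(2*0.05226)) = 45.92

45.92 dB


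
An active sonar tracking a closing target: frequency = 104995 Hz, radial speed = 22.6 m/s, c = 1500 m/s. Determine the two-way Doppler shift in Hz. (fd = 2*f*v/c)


3163.85 Hz


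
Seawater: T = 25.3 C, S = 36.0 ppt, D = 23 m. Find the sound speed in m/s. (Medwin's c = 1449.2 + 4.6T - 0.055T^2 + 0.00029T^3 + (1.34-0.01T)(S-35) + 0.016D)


c = 1449.2 + 4.6*25.3 - 0.055*25.3^2 + 0.00029*25.3^3 + (1.34 - 0.01*25.3)*(36.0 - 35) + 0.016*23 = 1536.53

1536.53 m/s


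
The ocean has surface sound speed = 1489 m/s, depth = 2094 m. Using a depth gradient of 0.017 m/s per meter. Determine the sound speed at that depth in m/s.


c = 1489 + 0.017 * 2094 = 1524.598

1524.598 m/s


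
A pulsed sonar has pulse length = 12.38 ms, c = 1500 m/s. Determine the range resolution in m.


dR = c*tau/2 = 1500 * 12.38e-3 / 2 = 9.285

9.285 m


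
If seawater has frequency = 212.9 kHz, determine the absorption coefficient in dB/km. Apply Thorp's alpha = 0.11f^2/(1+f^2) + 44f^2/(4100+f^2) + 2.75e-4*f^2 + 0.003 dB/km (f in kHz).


f^2 = 45326.41
alpha = 0.11*45326.41/(1+45326.41) + 44*45326.41/(4100+45326.41) + 2.75e-4*45326.41 + 0.003 = 52.928

52.928 dB/km


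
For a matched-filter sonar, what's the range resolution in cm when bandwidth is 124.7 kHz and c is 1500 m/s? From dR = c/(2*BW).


0.6 cm


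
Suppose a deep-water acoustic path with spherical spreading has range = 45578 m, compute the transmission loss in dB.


93.18 dB


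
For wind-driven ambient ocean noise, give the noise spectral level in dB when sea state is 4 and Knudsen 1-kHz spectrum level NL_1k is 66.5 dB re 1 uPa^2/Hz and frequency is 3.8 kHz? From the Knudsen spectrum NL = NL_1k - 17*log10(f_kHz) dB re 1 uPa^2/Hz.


NL = NL_1k - 17*log10(f_kHz) = 66.5 - 17*log10(3.8) = 66.5 - (9.86) = 56.64

56.64 dB


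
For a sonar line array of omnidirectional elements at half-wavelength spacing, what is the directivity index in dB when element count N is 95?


DI = 10*log10(95) = 19.78

19.78 dB


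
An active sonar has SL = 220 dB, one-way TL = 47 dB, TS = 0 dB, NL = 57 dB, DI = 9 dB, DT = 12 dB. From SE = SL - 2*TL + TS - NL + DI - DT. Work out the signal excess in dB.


66 dB


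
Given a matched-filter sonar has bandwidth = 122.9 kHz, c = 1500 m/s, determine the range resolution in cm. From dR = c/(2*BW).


0.61 cm


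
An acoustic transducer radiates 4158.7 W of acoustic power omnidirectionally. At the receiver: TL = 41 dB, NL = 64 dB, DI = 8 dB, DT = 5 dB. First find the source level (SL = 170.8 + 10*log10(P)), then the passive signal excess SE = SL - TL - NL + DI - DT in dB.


Step 1: SL = 170.8 + 10*log10(4158.7) = 206.99 dB
Step 2: SE = SL - TL - NL + DI - DT = 206.99 - 41 - 64 + 8 - 5 = 104.99

104.99 dB


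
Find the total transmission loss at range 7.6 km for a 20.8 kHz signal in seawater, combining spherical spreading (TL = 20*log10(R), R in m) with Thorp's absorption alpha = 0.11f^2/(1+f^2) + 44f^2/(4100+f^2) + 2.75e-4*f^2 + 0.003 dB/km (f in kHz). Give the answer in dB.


Step 1 (Thorp): alpha = 0.11*432.64/(1+432.64) + 44*432.64/(4100+432.64) + 2.75e-4*432.64 + 0.003 = 4.4315 dB/km
Step 2: TL_spread = 20*log10(7600) = 77.62 dB
Step 3: TL_abs = alpha*R = 4.4315 * 7.6 = 33.68 dB
Step 4: TL_total = 77.62 + 33.68 = 111.3

111.3 dB


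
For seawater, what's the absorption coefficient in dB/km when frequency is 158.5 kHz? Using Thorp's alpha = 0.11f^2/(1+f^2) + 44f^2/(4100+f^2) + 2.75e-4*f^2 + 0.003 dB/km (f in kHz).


f^2 = 25122.25
alpha = 0.11*25122.25/(1+25122.25) + 44*25122.25/(4100+25122.25) + 2.75e-4*25122.25 + 0.003 = 44.848

44.848 dB/km


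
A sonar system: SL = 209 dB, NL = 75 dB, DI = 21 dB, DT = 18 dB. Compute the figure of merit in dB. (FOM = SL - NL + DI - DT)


FOM = SL - NL + DI - DT = 209 - 75 + 21 - 18 = 137

137 dB


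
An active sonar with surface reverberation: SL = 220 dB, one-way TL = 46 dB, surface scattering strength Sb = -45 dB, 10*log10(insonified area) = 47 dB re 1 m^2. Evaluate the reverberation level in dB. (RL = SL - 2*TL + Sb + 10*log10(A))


130 dB


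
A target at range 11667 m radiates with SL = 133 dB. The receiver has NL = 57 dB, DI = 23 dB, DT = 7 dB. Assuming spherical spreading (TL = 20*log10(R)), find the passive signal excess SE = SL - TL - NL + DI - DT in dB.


Step 1: TL = 20*log10(11667) = 81.34 dB
Step 2: SE = 133 - 81.34 - 57 + 23 - 7 = 10.66

10.66 dB


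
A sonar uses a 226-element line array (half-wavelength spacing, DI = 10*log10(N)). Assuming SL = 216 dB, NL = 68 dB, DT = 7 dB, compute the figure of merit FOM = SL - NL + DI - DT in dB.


Step 1: DI = 10*log10(226) = 23.54 dB
Step 2: FOM = SL - NL + DI - DT = 216 - 68 + 23.54 - 7 = 164.54

164.54 dB


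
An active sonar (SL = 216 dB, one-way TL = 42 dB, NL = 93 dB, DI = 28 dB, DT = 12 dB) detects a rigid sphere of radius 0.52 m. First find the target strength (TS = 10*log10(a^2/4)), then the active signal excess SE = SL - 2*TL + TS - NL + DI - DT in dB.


Step 1: TS = 10*log10(0.52^2/4) = -11.7 dB
Step 2: SE = SL - 2*TL + TS - NL + DI - DT = 216 - 2*42 + (-11.7) - 93 + 28 - 12 = 43.3

43.3 dB


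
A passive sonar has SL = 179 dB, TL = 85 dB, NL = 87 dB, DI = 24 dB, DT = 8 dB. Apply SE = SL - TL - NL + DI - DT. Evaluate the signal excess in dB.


23 dB


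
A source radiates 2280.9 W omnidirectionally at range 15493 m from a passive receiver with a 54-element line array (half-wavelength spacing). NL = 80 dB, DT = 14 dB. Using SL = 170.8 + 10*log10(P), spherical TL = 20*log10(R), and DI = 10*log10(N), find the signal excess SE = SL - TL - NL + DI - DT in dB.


Step 1: SL = 170.8 + 10*log10(2280.9) = 204.38 dB
Step 2: TL = 20*log10(15493) = 83.8 dB
Step 3: DI = 10*log10(54) = 17.32 dB
Step 4: SE = SL - TL - NL + DI - DT = 204.38 - 83.8 - 80 + 17.32 - 14 = 43.9

43.9 dB


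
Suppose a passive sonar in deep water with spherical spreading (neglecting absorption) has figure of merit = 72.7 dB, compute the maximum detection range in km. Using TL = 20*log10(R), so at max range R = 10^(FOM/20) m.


At max range FOM = TL, so 20*log10(R) = 72.7
R = 10^(72.7/20) = 4315.19 m = 4.32 km

4.32 km


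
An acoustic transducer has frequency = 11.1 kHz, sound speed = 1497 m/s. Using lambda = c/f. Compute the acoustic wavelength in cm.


lambda = c/f = 1497 / 11100 = 0.1349 m = 13.49 cm

13.49 cm


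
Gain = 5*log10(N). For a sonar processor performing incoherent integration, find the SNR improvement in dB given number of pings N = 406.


13.04 dB


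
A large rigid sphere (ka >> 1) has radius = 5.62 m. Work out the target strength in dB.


TS = 10*log10(5.62^2 / 4) = 10*log10(7.8961) = 8.97

8.97 dB


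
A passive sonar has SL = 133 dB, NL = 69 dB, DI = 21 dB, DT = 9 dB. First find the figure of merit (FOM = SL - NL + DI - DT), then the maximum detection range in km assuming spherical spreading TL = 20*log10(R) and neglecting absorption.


Step 1: FOM = SL - NL + DI - DT = 133 - 69 + 21 - 9 = 76 dB
Step 2: at max range FOM = TL = 20*log10(R), so R = 10^(76/20) = 6309.57 m = 6.31 km

6.31 km


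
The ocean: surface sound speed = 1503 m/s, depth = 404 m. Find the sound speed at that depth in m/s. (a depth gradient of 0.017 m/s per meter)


1509.868 m/s


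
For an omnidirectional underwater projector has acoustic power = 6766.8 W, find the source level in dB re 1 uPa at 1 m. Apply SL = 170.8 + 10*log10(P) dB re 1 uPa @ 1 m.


SL = 170.8 + 10*log10(6766.8) = 170.8 + 38.3 = 209.1

209.1 dB


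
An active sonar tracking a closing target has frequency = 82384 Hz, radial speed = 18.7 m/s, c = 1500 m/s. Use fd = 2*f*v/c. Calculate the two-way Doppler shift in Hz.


2054.11 Hz


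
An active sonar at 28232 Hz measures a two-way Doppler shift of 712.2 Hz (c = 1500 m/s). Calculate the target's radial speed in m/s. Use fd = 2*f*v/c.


From fd = 2*f*v/c, v = c*fd/(2*f) = 1500 * 712.2 / (2*28232) = 18.92

18.92 m/s


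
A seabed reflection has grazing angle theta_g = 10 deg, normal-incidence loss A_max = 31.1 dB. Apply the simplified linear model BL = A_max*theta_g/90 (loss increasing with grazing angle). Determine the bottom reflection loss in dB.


3.46 dB


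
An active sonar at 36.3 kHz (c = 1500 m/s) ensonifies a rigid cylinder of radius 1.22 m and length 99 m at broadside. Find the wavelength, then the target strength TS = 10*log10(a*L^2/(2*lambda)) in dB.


Step 1: lambda = c/f = 1500/36300 = 0.04132 m
Step 2: TS = 10*log10(a*L^2/(2*lambda)) = 10*log10(1.22*99^2/(2*0.04132)) = 51.6

51.6 dB


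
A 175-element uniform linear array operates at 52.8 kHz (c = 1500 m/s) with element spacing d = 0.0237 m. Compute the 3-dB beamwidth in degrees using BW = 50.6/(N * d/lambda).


Step 1: lambda = 1500/52800 = 0.02841 m
Step 2: d/lambda = 0.0237/0.02841 = 0.8342
Step 3: BW = 50.6/(N * d/lambda) = 50.6/(175 * 0.8342) = 0.35

0.35 deg


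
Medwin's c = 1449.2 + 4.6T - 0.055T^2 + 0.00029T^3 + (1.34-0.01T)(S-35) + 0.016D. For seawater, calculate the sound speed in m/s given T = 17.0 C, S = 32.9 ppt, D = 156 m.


1512.97 m/s


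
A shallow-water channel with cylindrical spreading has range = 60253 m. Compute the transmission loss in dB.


47.8 dB


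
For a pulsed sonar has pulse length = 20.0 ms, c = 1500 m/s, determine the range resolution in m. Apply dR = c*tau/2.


dR = c*tau/2 = 1500 * 20.0e-3 / 2 = 15.0

15.0 m


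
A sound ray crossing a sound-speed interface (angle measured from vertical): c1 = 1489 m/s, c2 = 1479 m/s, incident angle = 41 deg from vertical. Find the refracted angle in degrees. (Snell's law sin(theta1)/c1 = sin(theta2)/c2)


sin(theta2) = (c2/c1)*sin(theta1) = (1479/1489)*sin(41 deg) = 0.65165
theta2 = arcsin(0.65165) = 40.67

40.67 deg


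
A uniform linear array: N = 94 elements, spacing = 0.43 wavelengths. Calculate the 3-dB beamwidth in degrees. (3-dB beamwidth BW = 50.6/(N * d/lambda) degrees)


1.25 deg


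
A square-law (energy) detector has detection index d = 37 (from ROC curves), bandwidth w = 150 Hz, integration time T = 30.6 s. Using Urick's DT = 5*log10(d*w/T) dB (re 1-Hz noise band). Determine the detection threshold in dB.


DT = 5*log10(d*w/T) = 5*log10(37 * 150 / 30.6) = 5*log10(181.37) = 11.29

11.29 dB


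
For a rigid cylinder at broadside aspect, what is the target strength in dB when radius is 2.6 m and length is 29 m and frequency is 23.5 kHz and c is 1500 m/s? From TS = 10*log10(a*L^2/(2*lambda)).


lambda = 1500/23500 = 0.06383 m
TS = 10*log10(2.6*29^2/(2*0.06383)) = 42.34

42.34 dB


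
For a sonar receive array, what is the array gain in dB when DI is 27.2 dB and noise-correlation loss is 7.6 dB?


AG = DI - L_corr = 27.2 - 7.6 = 19.6

19.6 dB


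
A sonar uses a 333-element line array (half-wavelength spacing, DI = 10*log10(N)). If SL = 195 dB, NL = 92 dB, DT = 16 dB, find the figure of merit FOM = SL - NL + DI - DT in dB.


112.22 dB


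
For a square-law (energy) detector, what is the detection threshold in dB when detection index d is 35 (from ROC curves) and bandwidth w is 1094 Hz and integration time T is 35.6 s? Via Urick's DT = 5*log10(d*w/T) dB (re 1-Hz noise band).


15.16 dB


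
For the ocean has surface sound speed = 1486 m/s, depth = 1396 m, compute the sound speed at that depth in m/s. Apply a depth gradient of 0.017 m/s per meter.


c = 1486 + 0.017 * 1396 = 1509.732

1509.732 m/s


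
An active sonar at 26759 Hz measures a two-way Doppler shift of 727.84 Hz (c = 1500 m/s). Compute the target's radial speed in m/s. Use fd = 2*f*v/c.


20.4 m/s


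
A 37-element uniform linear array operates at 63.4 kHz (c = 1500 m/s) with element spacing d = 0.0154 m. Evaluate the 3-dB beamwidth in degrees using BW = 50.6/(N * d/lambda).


2.1 deg


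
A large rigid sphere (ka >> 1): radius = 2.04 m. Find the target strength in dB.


TS = 10*log10(2.04^2 / 4) = 10*log10(1.0404) = 0.17

0.17 dB


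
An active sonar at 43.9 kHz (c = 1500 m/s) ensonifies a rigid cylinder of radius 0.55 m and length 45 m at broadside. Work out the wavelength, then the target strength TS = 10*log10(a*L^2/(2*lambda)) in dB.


Step 1: lambda = c/f = 1500/43900 = 0.03417 m
Step 2: TS = 10*log10(a*L^2/(2*lambda)) = 10*log10(0.55*45^2/(2*0.03417)) = 42.12

42.12 dB


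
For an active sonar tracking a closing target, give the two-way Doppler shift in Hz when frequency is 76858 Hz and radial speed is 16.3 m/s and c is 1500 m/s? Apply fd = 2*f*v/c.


fd = 2*f*v/c = 2 * 76858 * 16.3 / 1500 = 1670.38

1670.38 Hz


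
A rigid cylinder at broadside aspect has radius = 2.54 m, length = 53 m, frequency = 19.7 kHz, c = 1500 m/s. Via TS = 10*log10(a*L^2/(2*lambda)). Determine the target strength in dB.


lambda = 1500/19700 = 0.07614 m
TS = 10*log10(2.54*53^2/(2*0.07614)) = 46.71

46.71 dB


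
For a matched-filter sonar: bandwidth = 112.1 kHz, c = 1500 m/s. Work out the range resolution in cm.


0.67 cm


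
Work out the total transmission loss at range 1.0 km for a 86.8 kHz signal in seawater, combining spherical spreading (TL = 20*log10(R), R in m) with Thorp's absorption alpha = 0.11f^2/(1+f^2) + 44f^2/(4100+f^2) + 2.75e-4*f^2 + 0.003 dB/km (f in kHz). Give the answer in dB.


90.68 dB


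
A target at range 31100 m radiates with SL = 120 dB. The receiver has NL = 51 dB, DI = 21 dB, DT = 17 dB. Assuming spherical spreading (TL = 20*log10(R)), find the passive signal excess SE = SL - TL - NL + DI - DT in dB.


-16.86 dB


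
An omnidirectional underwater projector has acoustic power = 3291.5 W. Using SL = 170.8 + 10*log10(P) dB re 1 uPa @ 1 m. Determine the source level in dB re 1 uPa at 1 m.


205.97 dB


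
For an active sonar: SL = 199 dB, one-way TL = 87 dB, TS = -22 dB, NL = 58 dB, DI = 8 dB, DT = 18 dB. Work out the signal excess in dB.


-65 dB


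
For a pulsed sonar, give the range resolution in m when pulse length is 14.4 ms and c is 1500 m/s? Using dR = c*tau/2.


10.8 m


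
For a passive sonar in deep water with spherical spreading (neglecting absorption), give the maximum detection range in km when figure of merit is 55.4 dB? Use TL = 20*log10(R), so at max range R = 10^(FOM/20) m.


0.59 km


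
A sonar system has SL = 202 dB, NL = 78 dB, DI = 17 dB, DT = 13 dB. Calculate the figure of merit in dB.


128 dB


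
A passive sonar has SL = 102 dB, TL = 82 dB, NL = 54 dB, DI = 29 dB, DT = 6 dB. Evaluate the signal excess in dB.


-11 dB


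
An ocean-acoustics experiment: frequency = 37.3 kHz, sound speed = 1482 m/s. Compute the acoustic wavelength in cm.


3.97 cm


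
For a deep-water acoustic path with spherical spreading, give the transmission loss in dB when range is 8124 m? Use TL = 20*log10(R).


TL = 20*log10(8124) = 78.2

78.2 dB


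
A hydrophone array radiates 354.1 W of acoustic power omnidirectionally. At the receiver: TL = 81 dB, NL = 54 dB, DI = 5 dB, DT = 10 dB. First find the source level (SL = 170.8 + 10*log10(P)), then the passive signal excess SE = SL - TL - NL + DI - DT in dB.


Step 1: SL = 170.8 + 10*log10(354.1) = 196.29 dB
Step 2: SE = SL - TL - NL + DI - DT = 196.29 - 81 - 54 + 5 - 10 = 56.29

56.29 dB


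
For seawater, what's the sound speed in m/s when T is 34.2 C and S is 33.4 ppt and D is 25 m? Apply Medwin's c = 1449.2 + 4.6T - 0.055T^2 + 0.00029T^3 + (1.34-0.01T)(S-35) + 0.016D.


1552.59 m/s


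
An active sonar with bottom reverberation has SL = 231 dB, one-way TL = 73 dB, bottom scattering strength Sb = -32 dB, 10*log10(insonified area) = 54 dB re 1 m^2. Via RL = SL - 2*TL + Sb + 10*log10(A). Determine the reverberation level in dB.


RL = SL - 2*TL + Sb + 10*log10(A) = 231 - 2*73 + (-32) + 54 = 107

107 dB


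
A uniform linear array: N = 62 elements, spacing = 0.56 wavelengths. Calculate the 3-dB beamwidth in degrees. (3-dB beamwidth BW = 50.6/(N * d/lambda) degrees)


BW = 50.6 / (62 * 0.56) = 50.6 / 34.72 = 1.46

1.46 deg


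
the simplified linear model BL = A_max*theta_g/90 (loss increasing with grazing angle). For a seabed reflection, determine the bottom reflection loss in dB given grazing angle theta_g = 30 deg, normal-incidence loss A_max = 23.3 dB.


BL = A_max * theta_g / 90 = 23.3 * 30 / 90 = 7.77

7.77 dB


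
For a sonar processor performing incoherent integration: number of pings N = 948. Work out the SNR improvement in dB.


14.88 dB


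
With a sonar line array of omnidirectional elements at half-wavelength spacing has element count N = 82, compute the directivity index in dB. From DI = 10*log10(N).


19.14 dB


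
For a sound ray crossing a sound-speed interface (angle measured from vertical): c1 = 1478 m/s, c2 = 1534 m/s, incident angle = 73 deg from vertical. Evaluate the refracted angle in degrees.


83.0 deg


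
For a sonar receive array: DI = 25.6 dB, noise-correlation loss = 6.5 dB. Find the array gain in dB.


AG = DI - L_corr = 25.6 - 6.5 = 19.1

19.1 dB


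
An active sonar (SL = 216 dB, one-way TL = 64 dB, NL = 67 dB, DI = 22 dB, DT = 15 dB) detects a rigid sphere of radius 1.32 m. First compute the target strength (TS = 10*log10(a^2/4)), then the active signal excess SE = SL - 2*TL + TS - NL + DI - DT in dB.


Step 1: TS = 10*log10(1.32^2/4) = -3.61 dB
Step 2: SE = SL - 2*TL + TS - NL + DI - DT = 216 - 2*64 + (-3.61) - 67 + 22 - 15 = 24.39

24.39 dB


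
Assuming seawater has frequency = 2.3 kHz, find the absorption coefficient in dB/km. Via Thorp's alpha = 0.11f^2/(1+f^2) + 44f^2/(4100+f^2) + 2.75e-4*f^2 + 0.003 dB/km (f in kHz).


0.154 dB/km


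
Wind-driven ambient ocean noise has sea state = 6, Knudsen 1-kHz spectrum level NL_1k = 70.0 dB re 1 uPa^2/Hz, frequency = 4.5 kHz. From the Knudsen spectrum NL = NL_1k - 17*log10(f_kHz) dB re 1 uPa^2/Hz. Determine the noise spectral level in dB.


NL = NL_1k - 17*log10(f_kHz) = 70.0 - 17*log10(4.5) = 70.0 - (11.1) = 58.9

58.9 dB


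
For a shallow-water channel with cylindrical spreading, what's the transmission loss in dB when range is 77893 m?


TL = 10*log10(77893) = 48.91

48.91 dB


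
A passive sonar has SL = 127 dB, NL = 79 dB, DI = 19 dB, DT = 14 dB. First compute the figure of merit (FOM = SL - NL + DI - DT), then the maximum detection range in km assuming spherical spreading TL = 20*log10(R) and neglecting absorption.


Step 1: FOM = SL - NL + DI - DT = 127 - 79 + 19 - 14 = 53 dB
Step 2: at max range FOM = TL = 20*log10(R), so R = 10^(53/20) = 446.68 m = 0.45 km

0.45 km


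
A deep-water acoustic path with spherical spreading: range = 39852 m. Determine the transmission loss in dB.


TL = 20*log10(39852) = 92.01

92.01 dB


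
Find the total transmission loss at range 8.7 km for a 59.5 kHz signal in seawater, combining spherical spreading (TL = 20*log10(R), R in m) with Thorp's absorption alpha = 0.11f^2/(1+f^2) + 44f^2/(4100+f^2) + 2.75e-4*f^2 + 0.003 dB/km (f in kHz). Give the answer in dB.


Step 1 (Thorp): alpha = 0.11*3540.25/(1+3540.25) + 44*3540.25/(4100+3540.25) + 2.75e-4*3540.25 + 0.003 = 21.4747 dB/km
Step 2: TL_spread = 20*log10(8700) = 78.79 dB
Step 3: TL_abs = alpha*R = 21.4747 * 8.7 = 186.83 dB
Step 4: TL_total = 78.79 + 186.83 = 265.62

265.62 dB


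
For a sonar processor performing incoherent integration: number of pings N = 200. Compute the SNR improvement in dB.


Gain = 5*log10(200) = 11.51

11.51 dB


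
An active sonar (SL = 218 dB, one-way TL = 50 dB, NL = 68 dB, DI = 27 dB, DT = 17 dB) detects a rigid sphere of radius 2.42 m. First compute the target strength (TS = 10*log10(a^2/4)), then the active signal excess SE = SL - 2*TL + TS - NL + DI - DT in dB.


Step 1: TS = 10*log10(2.42^2/4) = 1.66 dB
Step 2: SE = SL - 2*TL + TS - NL + DI - DT = 218 - 2*50 + (1.66) - 68 + 27 - 17 = 61.66

61.66 dB


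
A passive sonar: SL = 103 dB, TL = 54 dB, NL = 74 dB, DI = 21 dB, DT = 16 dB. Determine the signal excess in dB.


SE = SL - TL - NL + DI - DT = 103 - 54 - 74 + 21 - 16 = -20

-20 dB


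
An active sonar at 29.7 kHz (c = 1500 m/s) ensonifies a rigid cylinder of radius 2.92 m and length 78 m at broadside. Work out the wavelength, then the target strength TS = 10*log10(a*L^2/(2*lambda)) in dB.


Step 1: lambda = c/f = 1500/29700 = 0.05051 m
Step 2: TS = 10*log10(a*L^2/(2*lambda)) = 10*log10(2.92*78^2/(2*0.05051)) = 52.45

52.45 dB


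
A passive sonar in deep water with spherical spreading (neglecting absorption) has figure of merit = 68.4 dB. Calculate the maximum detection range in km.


At max range FOM = TL, so 20*log10(R) = 68.4
R = 10^(68.4/20) = 2630.27 m = 2.63 km

2.63 km


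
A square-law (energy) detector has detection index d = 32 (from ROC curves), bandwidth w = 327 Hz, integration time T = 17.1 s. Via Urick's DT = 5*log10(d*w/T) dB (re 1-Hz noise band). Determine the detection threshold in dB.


DT = 5*log10(d*w/T) = 5*log10(32 * 327 / 17.1) = 5*log10(611.93) = 13.93

13.93 dB


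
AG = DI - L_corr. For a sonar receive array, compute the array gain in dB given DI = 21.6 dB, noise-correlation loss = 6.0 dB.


15.6 dB


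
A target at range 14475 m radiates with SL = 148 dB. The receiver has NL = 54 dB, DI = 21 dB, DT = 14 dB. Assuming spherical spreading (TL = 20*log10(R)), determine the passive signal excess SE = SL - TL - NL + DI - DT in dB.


17.79 dB


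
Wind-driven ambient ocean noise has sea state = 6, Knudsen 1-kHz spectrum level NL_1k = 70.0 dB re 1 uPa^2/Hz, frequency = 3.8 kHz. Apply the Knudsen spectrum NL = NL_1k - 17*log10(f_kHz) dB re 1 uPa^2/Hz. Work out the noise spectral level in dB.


NL = NL_1k - 17*log10(f_kHz) = 70.0 - 17*log10(3.8) = 70.0 - (9.86) = 60.14

60.14 dB


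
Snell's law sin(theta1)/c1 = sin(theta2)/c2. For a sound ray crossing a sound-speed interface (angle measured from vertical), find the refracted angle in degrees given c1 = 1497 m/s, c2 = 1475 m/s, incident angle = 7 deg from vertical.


sin(theta2) = (c2/c1)*sin(theta1) = (1475/1497)*sin(7 deg) = 0.12008
theta2 = arcsin(0.12008) = 6.9

6.9 deg


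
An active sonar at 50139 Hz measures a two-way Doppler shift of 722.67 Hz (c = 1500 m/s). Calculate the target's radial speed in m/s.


From fd = 2*f*v/c, v = c*fd/(2*f) = 1500 * 722.67 / (2*50139) = 10.81

10.81 m/s


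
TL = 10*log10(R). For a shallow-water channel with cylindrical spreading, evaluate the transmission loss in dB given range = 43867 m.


TL = 10*log10(43867) = 46.42

46.42 dB


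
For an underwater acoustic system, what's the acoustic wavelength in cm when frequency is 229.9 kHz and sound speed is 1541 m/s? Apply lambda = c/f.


lambda = c/f = 1541 / 229900 = 0.0067 m = 0.67 cm

0.67 cm


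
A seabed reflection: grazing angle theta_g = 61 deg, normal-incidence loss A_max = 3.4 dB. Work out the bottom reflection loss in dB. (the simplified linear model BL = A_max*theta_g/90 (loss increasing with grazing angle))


BL = A_max * theta_g / 90 = 3.4 * 61 / 90 = 2.3

2.3 dB


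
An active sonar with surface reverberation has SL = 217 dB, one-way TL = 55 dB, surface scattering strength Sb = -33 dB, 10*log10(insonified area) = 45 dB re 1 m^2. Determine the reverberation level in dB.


RL = SL - 2*TL + Sb + 10*log10(A) = 217 - 2*55 + (-33) + 45 = 119

119 dB


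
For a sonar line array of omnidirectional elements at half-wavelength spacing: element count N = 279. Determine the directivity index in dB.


24.46 dB


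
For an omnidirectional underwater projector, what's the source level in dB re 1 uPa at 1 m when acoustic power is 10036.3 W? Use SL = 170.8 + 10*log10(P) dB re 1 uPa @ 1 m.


SL = 170.8 + 10*log10(10036.3) = 170.8 + 40.02 = 210.82

210.82 dB


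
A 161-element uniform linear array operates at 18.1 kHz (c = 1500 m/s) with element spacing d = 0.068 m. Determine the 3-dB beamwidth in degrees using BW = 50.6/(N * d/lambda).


Step 1: lambda = 1500/18100 = 0.08287 m
Step 2: d/lambda = 0.068/0.08287 = 0.8206
Step 3: BW = 50.6/(N * d/lambda) = 50.6/(161 * 0.8206) = 0.38

0.38 deg


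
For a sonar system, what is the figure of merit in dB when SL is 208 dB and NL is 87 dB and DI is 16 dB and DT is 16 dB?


FOM = SL - NL + DI - DT = 208 - 87 + 16 - 16 = 121

121 dB


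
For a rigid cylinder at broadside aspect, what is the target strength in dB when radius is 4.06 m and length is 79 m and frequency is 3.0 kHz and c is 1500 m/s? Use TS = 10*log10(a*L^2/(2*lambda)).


44.04 dB


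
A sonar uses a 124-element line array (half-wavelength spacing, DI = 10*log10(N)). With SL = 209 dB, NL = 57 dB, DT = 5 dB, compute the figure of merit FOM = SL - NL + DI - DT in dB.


Step 1: DI = 10*log10(124) = 20.93 dB
Step 2: FOM = SL - NL + DI - DT = 209 - 57 + 20.93 - 5 = 167.93

167.93 dB


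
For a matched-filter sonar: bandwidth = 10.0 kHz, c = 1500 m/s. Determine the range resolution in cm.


dR = c/(2*BW) = 1500 / (2 * 10.0e3) = 0.075 m = 7.5 cm

7.5 cm


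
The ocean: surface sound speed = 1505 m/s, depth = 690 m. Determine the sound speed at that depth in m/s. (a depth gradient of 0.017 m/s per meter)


c = 1505 + 0.017 * 690 = 1516.73

1516.73 m/s


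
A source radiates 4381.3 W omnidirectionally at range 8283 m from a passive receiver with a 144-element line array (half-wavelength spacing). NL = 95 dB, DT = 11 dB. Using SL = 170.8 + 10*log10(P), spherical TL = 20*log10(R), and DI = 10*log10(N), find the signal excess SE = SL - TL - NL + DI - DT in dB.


Step 1: SL = 170.8 + 10*log10(4381.3) = 207.22 dB
Step 2: TL = 20*log10(8283) = 78.36 dB
Step 3: DI = 10*log10(144) = 21.58 dB
Step 4: SE = SL - TL - NL + DI - DT = 207.22 - 78.36 - 95 + 21.58 - 11 = 44.44

44.44 dB


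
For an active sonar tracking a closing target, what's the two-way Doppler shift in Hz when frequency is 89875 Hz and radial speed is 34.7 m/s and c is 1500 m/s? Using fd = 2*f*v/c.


4158.22 Hz


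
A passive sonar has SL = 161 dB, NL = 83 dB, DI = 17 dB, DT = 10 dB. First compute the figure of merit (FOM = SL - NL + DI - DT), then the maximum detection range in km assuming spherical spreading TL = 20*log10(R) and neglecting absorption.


Step 1: FOM = SL - NL + DI - DT = 161 - 83 + 17 - 10 = 85 dB
Step 2: at max range FOM = TL = 20*log10(R), so R = 10^(85/20) = 17782.79 m = 17.78 km

17.78 km


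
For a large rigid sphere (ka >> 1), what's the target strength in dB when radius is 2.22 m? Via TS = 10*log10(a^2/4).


TS = 10*log10(2.22^2 / 4) = 10*log10(1.2321) = 0.91

0.91 dB


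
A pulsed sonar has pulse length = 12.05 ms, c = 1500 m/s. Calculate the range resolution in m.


dR = c*tau/2 = 1500 * 12.05e-3 / 2 = 9.0375

9.0375 m


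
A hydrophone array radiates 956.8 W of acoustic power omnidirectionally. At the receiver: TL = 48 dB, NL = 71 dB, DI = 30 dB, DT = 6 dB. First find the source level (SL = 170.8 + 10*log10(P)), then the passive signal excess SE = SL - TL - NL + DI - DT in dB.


Step 1: SL = 170.8 + 10*log10(956.8) = 200.61 dB
Step 2: SE = SL - TL - NL + DI - DT = 200.61 - 48 - 71 + 30 - 6 = 105.61

105.61 dB


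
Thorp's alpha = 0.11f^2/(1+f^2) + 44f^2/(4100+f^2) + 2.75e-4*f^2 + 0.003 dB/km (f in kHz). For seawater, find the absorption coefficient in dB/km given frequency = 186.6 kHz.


f^2 = 34819.56
alpha = 0.11*34819.56/(1+34819.56) + 44*34819.56/(4100+34819.56) + 2.75e-4*34819.56 + 0.003 = 49.053

49.053 dB/km


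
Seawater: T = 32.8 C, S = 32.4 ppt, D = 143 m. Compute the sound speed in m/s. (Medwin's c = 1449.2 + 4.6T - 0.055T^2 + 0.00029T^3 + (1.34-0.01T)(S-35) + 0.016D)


c = 1449.2 + 4.6*32.8 - 0.055*32.8^2 + 0.00029*32.8^3 + (1.34 - 0.01*32.8)*(32.4 - 35) + 0.016*143 = 1550.8

1550.8 m/s


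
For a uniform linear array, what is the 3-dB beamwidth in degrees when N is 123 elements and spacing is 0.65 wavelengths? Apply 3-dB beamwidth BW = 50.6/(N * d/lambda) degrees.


BW = 50.6 / (123 * 0.65) = 50.6 / 79.95 = 0.63

0.63 deg


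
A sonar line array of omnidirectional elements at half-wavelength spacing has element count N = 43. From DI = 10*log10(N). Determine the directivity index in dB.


DI = 10*log10(43) = 16.33

16.33 dB


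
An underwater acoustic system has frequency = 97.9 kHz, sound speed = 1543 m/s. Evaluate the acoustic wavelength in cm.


lambda = c/f = 1543 / 97900 = 0.0158 m = 1.58 cm

1.58 cm


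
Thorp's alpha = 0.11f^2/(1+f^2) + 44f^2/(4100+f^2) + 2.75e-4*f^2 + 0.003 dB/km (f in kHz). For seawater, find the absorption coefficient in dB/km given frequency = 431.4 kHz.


f^2 = 186105.96
alpha = 0.11*186105.96/(1+186105.96) + 44*186105.96/(4100+186105.96) + 2.75e-4*186105.96 + 0.003 = 94.344

94.344 dB/km


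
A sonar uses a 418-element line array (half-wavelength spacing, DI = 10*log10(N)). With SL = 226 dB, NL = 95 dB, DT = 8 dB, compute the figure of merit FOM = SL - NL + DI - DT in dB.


Step 1: DI = 10*log10(418) = 26.21 dB
Step 2: FOM = SL - NL + DI - DT = 226 - 95 + 26.21 - 8 = 149.21

149.21 dB


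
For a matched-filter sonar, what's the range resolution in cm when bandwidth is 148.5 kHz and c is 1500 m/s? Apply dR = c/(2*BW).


dR = c/(2*BW) = 1500 / (2 * 148.5e3) = 0.0051 m = 0.51 cm

0.51 cm


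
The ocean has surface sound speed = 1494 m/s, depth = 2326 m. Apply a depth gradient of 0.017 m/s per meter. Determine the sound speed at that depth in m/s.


c = 1494 + 0.017 * 2326 = 1533.542

1533.542 m/s


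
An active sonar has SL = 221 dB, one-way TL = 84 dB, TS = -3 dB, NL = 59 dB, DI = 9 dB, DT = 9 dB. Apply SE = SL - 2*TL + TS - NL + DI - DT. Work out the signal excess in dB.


SE = SL - 2*TL + TS - NL + DI - DT = 221 - 2*84 + (-3) - 59 + 9 - 9 = -9

-9 dB


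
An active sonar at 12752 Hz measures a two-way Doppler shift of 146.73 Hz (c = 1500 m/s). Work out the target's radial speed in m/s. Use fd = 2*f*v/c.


From fd = 2*f*v/c, v = c*fd/(2*f) = 1500 * 146.73 / (2*12752) = 8.63

8.63 m/s


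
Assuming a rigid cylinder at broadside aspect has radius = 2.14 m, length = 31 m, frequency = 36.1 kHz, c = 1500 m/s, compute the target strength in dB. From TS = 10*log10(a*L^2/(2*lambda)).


lambda = 1500/36100 = 0.04155 m
TS = 10*log10(2.14*31^2/(2*0.04155)) = 43.94

43.94 dB


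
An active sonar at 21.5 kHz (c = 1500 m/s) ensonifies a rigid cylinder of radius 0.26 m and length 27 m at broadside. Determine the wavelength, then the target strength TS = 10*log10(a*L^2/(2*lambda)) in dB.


Step 1: lambda = c/f = 1500/21500 = 0.06977 m
Step 2: TS = 10*log10(a*L^2/(2*lambda)) = 10*log10(0.26*27^2/(2*0.06977)) = 31.33

31.33 dB


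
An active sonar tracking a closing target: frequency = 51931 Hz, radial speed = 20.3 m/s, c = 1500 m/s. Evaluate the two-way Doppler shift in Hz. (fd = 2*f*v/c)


fd = 2*f*v/c = 2 * 51931 * 20.3 / 1500 = 1405.6

1405.6 Hz


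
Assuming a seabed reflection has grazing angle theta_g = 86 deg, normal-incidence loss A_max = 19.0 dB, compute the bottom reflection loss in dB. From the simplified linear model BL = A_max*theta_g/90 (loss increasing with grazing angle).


BL = A_max * theta_g / 90 = 19.0 * 86 / 90 = 18.16

18.16 dB


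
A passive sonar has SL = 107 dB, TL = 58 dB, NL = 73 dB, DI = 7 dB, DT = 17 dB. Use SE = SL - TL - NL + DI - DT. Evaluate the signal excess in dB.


SE = SL - TL - NL + DI - DT = 107 - 58 - 73 + 7 - 17 = -34

-34 dB


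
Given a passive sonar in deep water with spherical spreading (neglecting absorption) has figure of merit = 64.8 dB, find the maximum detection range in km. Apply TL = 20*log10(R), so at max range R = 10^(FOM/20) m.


1.74 km
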